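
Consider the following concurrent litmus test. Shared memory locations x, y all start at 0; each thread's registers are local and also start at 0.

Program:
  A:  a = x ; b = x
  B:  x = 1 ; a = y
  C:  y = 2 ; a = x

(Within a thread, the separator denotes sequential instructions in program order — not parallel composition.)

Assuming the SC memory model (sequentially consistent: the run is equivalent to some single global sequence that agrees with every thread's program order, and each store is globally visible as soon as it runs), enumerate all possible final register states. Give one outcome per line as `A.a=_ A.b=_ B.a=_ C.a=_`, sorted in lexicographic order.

outcome vector order: (A.a,A.b,B.a,C.a)
|SC outcomes| = 9

A.a=0 A.b=0 B.a=0 C.a=1
A.a=0 A.b=0 B.a=2 C.a=0
A.a=0 A.b=0 B.a=2 C.a=1
A.a=0 A.b=1 B.a=0 C.a=1
A.a=0 A.b=1 B.a=2 C.a=0
A.a=0 A.b=1 B.a=2 C.a=1
A.a=1 A.b=1 B.a=0 C.a=1
A.a=1 A.b=1 B.a=2 C.a=0
A.a=1 A.b=1 B.a=2 C.a=1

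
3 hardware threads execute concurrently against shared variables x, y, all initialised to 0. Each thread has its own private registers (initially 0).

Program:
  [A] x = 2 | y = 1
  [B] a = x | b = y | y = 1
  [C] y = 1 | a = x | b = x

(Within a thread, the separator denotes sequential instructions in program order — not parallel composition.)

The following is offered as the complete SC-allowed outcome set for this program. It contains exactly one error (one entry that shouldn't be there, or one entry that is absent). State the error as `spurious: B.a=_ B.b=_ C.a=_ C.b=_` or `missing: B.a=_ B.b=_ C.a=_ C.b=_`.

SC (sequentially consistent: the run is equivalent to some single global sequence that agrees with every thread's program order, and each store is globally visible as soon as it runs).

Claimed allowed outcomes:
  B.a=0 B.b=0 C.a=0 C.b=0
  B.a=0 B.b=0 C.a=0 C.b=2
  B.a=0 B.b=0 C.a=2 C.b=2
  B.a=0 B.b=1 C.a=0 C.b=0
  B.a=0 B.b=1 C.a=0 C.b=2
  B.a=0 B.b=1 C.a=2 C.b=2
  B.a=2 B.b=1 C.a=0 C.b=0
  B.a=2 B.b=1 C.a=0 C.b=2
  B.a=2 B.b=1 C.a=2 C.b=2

outcome vector order: (B.a,B.b,C.a,C.b)
SC (10): <0 0 0 0> <0 0 0 2> <0 0 2 2> <0 1 0 0> <0 1 0 2> <0 1 2 2> <2 0 2 2> <2 1 0 0> <2 1 0 2> <2 1 2 2>
SC∖claimed = {<2 0 2 2>}

missing: B.a=2 B.b=0 C.a=2 C.b=2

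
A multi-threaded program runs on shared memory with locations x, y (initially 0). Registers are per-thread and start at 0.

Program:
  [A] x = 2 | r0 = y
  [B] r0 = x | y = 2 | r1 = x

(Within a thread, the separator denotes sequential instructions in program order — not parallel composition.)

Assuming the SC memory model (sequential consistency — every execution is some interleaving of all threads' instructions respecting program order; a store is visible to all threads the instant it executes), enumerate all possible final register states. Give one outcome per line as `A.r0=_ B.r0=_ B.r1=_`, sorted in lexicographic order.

outcome vector order: (A.r0,B.r0,B.r1)
|SC outcomes| = 5

A.r0=0 B.r0=0 B.r1=2
A.r0=0 B.r0=2 B.r1=2
A.r0=2 B.r0=0 B.r1=0
A.r0=2 B.r0=0 B.r1=2
A.r0=2 B.r0=2 B.r1=2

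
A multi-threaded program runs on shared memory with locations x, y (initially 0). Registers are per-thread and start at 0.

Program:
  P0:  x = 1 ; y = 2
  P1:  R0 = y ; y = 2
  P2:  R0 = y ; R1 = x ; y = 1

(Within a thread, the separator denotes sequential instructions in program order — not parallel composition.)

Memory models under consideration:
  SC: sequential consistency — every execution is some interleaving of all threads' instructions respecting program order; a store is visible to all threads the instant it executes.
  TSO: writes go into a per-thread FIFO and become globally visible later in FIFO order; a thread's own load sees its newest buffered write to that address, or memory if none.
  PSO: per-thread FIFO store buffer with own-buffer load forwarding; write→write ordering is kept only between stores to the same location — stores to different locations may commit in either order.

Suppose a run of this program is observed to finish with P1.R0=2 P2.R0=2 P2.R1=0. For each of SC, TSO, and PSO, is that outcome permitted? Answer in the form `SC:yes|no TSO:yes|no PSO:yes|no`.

SC:no TSO:no PSO:yes

outcome vector order: (P1.R0,P2.R0,P2.R1)
[SC] allowed = {000 001 020 021 100 101 121 200 201 221}
[TSO] allowed = {000 001 020 021 100 101 121 200 201 221}
[PSO] allowed = {000 001 020 021 100 101 120 121 200 201 220 221}
target 220 ∈ {PSO}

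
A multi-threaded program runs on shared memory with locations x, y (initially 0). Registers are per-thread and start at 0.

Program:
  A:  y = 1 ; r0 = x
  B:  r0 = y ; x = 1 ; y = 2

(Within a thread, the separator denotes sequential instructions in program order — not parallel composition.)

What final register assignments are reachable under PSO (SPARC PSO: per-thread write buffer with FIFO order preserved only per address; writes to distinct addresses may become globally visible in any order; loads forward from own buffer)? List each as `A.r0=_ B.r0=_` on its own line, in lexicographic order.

outcome vector order: (A.r0,B.r0)
|PSO outcomes| = 4

A.r0=0 B.r0=0
A.r0=0 B.r0=1
A.r0=1 B.r0=0
A.r0=1 B.r0=1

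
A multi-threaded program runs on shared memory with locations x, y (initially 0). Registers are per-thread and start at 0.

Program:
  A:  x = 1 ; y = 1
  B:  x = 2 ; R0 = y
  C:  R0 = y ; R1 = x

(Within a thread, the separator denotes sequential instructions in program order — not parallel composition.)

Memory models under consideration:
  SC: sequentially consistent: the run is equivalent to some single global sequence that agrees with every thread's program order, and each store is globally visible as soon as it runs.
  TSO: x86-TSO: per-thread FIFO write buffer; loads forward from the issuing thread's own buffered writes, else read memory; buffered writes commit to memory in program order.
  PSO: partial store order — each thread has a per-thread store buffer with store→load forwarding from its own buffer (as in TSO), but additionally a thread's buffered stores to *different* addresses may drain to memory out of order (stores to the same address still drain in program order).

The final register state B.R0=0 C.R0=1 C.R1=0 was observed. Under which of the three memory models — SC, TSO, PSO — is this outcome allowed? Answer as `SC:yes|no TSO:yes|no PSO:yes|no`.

SC:no TSO:no PSO:yes

outcome vector order: (B.R0,C.R0,C.R1)
[SC] allowed = {000, 001, 002, 011, 012, 100, 101, 102, 111, 112}
[TSO] allowed = {000, 001, 002, 011, 012, 100, 101, 102, 111, 112}
[PSO] allowed = {000, 001, 002, 010, 011, 012, 100, 101, 102, 110, 111, 112}
target 010 ∈ {PSO}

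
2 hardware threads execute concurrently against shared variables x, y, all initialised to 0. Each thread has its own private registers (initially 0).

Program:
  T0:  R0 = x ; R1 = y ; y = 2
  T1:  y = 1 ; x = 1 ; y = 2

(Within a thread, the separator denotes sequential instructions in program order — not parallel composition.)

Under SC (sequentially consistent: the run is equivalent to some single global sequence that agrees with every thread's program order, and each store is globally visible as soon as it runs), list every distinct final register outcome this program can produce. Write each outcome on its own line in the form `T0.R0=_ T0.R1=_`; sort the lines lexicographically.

outcome vector order: (T0.R0,T0.R1)
|SC outcomes| = 5

T0.R0=0 T0.R1=0
T0.R0=0 T0.R1=1
T0.R0=0 T0.R1=2
T0.R0=1 T0.R1=1
T0.R0=1 T0.R1=2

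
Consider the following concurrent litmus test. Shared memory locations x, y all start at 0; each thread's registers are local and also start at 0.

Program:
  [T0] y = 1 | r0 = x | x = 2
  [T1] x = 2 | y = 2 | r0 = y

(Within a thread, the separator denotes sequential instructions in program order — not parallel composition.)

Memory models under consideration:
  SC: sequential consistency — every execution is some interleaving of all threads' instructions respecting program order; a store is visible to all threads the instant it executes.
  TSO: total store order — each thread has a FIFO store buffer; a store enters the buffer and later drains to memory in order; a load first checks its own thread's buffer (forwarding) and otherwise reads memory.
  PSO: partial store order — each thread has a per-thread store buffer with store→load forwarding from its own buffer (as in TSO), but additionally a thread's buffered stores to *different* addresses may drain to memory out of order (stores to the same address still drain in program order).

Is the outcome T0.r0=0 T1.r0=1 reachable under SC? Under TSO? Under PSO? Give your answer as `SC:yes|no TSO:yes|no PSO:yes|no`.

outcome vector order: (T0.r0,T1.r0)
SC: 3 outcomes — {(0,2), (2,1), (2,2)}
TSO: 4 outcomes — {(0,1), (0,2), (2,1), (2,2)}
PSO: 4 outcomes — {(0,1), (0,2), (2,1), (2,2)}
target (0,1) ∈ {TSO,PSO}

SC:no TSO:yes PSO:yes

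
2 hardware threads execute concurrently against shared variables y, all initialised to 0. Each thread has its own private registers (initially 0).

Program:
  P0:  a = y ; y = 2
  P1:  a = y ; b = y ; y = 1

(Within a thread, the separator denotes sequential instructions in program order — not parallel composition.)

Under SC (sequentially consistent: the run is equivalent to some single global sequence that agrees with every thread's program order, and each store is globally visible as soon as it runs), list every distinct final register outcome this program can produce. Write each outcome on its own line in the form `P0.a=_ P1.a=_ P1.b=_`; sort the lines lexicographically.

outcome vector order: (P0.a,P1.a,P1.b)
|SC outcomes| = 4

P0.a=0 P1.a=0 P1.b=0
P0.a=0 P1.a=0 P1.b=2
P0.a=0 P1.a=2 P1.b=2
P0.a=1 P1.a=0 P1.b=0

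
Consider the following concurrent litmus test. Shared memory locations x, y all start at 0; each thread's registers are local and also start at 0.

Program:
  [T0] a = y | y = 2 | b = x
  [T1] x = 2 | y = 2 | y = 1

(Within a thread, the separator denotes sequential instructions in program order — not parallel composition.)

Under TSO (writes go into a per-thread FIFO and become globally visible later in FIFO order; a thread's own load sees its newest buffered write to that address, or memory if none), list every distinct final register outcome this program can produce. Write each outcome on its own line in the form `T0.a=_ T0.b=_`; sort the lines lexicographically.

T0.a=0 T0.b=0
T0.a=0 T0.b=2
T0.a=1 T0.b=2
T0.a=2 T0.b=2

outcome vector order: (T0.a,T0.b)
|TSO outcomes| = 4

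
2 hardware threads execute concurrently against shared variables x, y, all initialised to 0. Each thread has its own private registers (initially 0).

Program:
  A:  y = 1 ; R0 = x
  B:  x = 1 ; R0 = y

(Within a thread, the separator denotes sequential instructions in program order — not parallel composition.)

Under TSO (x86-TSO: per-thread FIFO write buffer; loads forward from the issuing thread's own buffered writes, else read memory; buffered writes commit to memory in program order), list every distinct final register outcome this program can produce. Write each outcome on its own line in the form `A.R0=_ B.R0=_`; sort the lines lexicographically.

outcome vector order: (A.R0,B.R0)
|TSO outcomes| = 4

A.R0=0 B.R0=0
A.R0=0 B.R0=1
A.R0=1 B.R0=0
A.R0=1 B.R0=1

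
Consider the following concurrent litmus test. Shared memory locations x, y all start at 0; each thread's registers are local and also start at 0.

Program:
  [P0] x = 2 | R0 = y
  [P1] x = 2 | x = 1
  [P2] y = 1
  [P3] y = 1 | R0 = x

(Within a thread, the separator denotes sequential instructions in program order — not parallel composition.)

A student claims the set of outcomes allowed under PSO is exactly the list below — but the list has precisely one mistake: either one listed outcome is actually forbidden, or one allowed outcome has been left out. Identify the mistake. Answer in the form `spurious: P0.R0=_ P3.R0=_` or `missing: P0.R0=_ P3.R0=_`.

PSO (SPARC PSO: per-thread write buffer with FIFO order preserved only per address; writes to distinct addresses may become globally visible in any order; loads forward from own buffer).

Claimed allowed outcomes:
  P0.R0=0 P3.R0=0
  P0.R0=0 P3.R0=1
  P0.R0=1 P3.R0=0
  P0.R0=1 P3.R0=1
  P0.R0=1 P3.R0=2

missing: P0.R0=0 P3.R0=2

outcome vector order: (P0.R0,P3.R0)
PSO: 6 outcomes — {0/0; 0/1; 0/2; 1/0; 1/1; 1/2}
PSO∖claimed = {0/2}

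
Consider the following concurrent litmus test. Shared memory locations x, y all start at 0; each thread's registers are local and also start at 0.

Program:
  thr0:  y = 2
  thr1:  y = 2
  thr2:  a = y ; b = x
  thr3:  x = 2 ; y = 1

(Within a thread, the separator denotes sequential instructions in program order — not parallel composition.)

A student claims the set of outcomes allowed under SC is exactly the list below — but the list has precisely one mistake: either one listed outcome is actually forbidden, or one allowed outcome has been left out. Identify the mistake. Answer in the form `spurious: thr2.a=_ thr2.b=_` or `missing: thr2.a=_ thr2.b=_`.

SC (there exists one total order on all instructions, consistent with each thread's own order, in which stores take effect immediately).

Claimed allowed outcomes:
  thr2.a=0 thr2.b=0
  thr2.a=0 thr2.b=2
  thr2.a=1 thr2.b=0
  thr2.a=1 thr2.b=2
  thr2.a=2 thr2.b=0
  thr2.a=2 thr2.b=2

outcome vector order: (thr2.a,thr2.b)
[SC] allowed = {00, 02, 12, 20, 22}
claimed∖SC = {10}

spurious: thr2.a=1 thr2.b=0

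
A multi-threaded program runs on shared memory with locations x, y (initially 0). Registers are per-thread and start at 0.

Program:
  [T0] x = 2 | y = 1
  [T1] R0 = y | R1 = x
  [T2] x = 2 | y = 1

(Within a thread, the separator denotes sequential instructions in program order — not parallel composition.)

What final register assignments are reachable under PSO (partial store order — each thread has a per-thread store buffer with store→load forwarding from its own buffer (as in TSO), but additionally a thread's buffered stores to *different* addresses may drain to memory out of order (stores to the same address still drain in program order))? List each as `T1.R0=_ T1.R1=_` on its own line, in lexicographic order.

T1.R0=0 T1.R1=0
T1.R0=0 T1.R1=2
T1.R0=1 T1.R1=0
T1.R0=1 T1.R1=2

outcome vector order: (T1.R0,T1.R1)
|PSO outcomes| = 4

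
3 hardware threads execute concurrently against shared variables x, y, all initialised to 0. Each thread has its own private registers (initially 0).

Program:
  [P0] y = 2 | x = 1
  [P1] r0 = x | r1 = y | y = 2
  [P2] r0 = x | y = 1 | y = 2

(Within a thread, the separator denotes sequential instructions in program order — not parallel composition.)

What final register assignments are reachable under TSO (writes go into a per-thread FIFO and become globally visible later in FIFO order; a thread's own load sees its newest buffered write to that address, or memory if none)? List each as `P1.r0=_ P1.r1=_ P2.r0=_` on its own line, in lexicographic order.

outcome vector order: (P1.r0,P1.r1,P2.r0)
|TSO outcomes| = 10

P1.r0=0 P1.r1=0 P2.r0=0
P1.r0=0 P1.r1=0 P2.r0=1
P1.r0=0 P1.r1=1 P2.r0=0
P1.r0=0 P1.r1=1 P2.r0=1
P1.r0=0 P1.r1=2 P2.r0=0
P1.r0=0 P1.r1=2 P2.r0=1
P1.r0=1 P1.r1=1 P2.r0=0
P1.r0=1 P1.r1=1 P2.r0=1
P1.r0=1 P1.r1=2 P2.r0=0
P1.r0=1 P1.r1=2 P2.r0=1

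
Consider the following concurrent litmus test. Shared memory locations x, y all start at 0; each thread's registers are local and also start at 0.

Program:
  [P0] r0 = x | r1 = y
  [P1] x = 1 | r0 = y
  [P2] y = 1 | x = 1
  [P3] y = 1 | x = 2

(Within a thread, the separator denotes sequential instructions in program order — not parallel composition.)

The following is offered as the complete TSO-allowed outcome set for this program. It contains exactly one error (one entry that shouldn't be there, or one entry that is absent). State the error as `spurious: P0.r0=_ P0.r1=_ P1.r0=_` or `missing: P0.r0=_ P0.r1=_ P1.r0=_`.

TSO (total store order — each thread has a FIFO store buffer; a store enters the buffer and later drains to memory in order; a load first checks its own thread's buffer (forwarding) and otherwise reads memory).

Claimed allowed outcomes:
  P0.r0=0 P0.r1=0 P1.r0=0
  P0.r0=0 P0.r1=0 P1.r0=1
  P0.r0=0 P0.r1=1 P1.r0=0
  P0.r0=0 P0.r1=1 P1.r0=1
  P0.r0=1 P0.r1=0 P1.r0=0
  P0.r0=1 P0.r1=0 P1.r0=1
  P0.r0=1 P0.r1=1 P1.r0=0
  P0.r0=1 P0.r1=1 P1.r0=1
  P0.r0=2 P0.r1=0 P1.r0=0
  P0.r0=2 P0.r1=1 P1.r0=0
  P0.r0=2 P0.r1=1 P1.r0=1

outcome vector order: (P0.r0,P0.r1,P1.r0)
TSO: 10 outcomes — {(0,0,0); (0,0,1); (0,1,0); (0,1,1); (1,0,0); (1,0,1); (1,1,0); (1,1,1); (2,1,0); (2,1,1)}
claimed∖TSO = {(2,0,0)}

spurious: P0.r0=2 P0.r1=0 P1.r0=0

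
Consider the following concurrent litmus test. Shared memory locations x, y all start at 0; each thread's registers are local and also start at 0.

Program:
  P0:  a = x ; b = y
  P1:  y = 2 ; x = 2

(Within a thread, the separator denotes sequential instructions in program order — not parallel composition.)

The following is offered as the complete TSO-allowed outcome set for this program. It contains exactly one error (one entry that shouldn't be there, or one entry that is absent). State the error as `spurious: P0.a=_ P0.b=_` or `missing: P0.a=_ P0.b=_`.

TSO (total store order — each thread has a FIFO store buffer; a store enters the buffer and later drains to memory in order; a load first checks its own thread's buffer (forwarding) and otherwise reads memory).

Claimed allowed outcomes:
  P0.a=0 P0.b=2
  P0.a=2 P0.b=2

missing: P0.a=0 P0.b=0

outcome vector order: (P0.a,P0.b)
under TSO → 0/0; 0/2; 2/2
TSO∖claimed = {0/0}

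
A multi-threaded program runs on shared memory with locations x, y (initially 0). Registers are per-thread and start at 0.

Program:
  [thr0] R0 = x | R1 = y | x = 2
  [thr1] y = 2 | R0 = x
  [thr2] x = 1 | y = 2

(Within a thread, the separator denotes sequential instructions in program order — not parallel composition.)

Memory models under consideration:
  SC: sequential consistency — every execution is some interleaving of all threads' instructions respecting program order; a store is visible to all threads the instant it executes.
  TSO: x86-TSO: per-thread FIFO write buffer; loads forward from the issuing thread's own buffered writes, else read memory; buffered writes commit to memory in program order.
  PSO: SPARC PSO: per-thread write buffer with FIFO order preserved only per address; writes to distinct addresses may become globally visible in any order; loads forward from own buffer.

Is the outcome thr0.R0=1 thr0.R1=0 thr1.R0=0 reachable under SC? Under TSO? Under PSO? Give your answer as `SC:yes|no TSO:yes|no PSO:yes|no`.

SC:no TSO:yes PSO:yes

outcome vector order: (thr0.R0,thr0.R1,thr1.R0)
under SC → 0/0/0 0/0/1 0/0/2 0/2/0 0/2/1 0/2/2 1/0/1 1/0/2 1/2/0 1/2/1 1/2/2
under TSO → 0/0/0 0/0/1 0/0/2 0/2/0 0/2/1 0/2/2 1/0/0 1/0/1 1/0/2 1/2/0 1/2/1 1/2/2
under PSO → 0/0/0 0/0/1 0/0/2 0/2/0 0/2/1 0/2/2 1/0/0 1/0/1 1/0/2 1/2/0 1/2/1 1/2/2
target 1/0/0 ∈ {TSO,PSO}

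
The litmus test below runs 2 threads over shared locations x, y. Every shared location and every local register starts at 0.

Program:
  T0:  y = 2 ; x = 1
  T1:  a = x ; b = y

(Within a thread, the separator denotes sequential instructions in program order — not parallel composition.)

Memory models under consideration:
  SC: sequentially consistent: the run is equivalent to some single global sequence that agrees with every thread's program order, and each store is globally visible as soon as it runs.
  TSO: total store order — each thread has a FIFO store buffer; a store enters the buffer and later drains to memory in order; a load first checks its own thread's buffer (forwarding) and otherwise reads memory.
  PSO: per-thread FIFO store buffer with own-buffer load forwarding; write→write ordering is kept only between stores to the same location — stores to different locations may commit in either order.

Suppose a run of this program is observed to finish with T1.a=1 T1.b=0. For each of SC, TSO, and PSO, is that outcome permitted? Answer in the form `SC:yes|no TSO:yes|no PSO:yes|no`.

SC:no TSO:no PSO:yes

outcome vector order: (T1.a,T1.b)
SC (3): 0/0, 0/2, 1/2
TSO (3): 0/0, 0/2, 1/2
PSO (4): 0/0, 0/2, 1/0, 1/2
target 1/0 ∈ {PSO}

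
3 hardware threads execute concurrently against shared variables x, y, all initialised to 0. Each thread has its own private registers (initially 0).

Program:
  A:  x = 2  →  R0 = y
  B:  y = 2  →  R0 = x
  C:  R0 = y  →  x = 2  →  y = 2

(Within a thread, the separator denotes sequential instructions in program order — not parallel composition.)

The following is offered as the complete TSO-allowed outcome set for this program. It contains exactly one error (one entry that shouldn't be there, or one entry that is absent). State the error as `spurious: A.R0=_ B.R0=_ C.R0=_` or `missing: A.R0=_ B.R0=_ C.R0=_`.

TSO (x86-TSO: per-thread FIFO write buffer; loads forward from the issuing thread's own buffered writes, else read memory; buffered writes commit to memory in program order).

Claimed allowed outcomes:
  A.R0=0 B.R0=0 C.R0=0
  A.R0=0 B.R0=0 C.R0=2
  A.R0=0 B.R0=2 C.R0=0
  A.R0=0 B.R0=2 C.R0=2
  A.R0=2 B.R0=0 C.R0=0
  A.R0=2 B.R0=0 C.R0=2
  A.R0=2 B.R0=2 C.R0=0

missing: A.R0=2 B.R0=2 C.R0=2

outcome vector order: (A.R0,B.R0,C.R0)
[TSO] allowed = {000 002 020 022 200 202 220 222}
TSO∖claimed = {222}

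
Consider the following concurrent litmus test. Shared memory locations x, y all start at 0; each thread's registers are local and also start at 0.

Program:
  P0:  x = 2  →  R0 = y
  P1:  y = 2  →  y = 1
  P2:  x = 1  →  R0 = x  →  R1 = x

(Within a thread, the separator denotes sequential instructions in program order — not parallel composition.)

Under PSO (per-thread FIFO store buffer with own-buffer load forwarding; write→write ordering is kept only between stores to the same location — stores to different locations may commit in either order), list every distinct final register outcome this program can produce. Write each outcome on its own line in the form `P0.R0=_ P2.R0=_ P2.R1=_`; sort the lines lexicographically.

outcome vector order: (P0.R0,P2.R0,P2.R1)
|PSO outcomes| = 9

P0.R0=0 P2.R0=1 P2.R1=1
P0.R0=0 P2.R0=1 P2.R1=2
P0.R0=0 P2.R0=2 P2.R1=2
P0.R0=1 P2.R0=1 P2.R1=1
P0.R0=1 P2.R0=1 P2.R1=2
P0.R0=1 P2.R0=2 P2.R1=2
P0.R0=2 P2.R0=1 P2.R1=1
P0.R0=2 P2.R0=1 P2.R1=2
P0.R0=2 P2.R0=2 P2.R1=2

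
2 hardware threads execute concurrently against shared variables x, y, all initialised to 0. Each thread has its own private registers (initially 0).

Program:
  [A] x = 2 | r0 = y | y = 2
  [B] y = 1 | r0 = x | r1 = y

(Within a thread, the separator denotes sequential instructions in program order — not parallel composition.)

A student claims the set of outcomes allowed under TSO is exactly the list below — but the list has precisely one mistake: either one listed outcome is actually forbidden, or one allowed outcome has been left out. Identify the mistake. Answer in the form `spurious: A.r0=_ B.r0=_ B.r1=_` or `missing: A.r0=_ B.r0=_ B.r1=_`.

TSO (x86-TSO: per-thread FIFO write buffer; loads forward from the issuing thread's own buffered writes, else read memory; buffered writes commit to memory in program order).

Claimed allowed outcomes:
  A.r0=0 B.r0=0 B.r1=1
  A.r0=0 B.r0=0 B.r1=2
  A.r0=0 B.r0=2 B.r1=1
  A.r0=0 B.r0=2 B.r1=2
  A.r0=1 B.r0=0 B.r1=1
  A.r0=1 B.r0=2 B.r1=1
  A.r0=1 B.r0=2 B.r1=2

missing: A.r0=1 B.r0=0 B.r1=2

outcome vector order: (A.r0,B.r0,B.r1)
[TSO] allowed = {<0 0 1>; <0 0 2>; <0 2 1>; <0 2 2>; <1 0 1>; <1 0 2>; <1 2 1>; <1 2 2>}
TSO∖claimed = {<1 0 2>}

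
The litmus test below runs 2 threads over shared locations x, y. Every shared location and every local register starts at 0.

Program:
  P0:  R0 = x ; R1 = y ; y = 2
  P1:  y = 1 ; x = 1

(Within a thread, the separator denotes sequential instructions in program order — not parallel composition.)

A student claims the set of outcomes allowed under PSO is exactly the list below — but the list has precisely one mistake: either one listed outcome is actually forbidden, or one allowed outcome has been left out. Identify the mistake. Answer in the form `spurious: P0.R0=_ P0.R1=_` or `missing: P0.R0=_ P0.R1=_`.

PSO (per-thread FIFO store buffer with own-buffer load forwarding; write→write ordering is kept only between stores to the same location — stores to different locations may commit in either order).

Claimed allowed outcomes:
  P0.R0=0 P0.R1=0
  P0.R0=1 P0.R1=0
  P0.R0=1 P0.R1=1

missing: P0.R0=0 P0.R1=1

outcome vector order: (P0.R0,P0.R1)
PSO (4): (0,0); (0,1); (1,0); (1,1)
PSO∖claimed = {(0,1)}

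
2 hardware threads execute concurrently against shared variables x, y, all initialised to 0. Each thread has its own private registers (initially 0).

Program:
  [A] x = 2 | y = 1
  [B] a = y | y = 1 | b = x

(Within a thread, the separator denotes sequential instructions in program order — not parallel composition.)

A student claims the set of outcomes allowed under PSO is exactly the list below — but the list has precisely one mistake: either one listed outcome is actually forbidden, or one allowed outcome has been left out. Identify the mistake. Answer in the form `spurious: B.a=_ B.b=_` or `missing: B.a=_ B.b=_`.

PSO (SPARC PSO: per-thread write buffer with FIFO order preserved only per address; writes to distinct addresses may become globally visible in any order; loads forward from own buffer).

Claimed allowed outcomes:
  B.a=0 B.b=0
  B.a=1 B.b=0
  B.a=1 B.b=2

outcome vector order: (B.a,B.b)
under PSO → <0 0>, <0 2>, <1 0>, <1 2>
PSO∖claimed = {<0 2>}

missing: B.a=0 B.b=2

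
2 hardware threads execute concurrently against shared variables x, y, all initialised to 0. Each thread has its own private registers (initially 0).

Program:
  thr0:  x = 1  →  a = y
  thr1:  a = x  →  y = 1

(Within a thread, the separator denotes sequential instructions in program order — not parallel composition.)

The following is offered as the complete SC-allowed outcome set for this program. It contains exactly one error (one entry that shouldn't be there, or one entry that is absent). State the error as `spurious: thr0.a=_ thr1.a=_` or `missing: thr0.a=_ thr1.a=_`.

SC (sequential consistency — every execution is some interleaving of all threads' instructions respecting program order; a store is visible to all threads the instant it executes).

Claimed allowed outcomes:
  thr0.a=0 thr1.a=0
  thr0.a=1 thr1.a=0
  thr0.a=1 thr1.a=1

outcome vector order: (thr0.a,thr1.a)
[SC] allowed = {00, 01, 10, 11}
SC∖claimed = {01}

missing: thr0.a=0 thr1.a=1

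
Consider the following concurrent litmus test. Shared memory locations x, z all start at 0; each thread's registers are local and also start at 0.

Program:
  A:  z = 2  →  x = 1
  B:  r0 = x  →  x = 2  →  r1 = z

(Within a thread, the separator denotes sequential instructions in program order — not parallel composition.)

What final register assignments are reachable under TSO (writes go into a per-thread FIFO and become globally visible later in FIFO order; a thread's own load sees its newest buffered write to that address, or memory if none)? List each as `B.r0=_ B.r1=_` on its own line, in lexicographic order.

B.r0=0 B.r1=0
B.r0=0 B.r1=2
B.r0=1 B.r1=2

outcome vector order: (B.r0,B.r1)
|TSO outcomes| = 3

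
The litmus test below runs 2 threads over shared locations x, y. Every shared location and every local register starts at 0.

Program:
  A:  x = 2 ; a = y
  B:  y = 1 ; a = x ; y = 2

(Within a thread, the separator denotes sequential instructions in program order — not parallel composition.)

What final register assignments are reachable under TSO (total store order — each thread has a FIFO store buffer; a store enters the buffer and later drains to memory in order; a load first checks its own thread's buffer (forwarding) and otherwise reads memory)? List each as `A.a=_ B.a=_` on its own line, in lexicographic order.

A.a=0 B.a=0
A.a=0 B.a=2
A.a=1 B.a=0
A.a=1 B.a=2
A.a=2 B.a=0
A.a=2 B.a=2

outcome vector order: (A.a,B.a)
|TSO outcomes| = 6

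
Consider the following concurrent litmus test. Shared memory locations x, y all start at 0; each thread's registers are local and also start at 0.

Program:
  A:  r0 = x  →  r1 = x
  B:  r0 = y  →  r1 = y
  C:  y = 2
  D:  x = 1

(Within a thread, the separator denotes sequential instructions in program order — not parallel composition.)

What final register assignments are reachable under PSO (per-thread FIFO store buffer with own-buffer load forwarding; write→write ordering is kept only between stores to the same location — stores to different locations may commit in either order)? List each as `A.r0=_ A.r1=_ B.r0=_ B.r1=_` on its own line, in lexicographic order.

outcome vector order: (A.r0,A.r1,B.r0,B.r1)
|PSO outcomes| = 9

A.r0=0 A.r1=0 B.r0=0 B.r1=0
A.r0=0 A.r1=0 B.r0=0 B.r1=2
A.r0=0 A.r1=0 B.r0=2 B.r1=2
A.r0=0 A.r1=1 B.r0=0 B.r1=0
A.r0=0 A.r1=1 B.r0=0 B.r1=2
A.r0=0 A.r1=1 B.r0=2 B.r1=2
A.r0=1 A.r1=1 B.r0=0 B.r1=0
A.r0=1 A.r1=1 B.r0=0 B.r1=2
A.r0=1 A.r1=1 B.r0=2 B.r1=2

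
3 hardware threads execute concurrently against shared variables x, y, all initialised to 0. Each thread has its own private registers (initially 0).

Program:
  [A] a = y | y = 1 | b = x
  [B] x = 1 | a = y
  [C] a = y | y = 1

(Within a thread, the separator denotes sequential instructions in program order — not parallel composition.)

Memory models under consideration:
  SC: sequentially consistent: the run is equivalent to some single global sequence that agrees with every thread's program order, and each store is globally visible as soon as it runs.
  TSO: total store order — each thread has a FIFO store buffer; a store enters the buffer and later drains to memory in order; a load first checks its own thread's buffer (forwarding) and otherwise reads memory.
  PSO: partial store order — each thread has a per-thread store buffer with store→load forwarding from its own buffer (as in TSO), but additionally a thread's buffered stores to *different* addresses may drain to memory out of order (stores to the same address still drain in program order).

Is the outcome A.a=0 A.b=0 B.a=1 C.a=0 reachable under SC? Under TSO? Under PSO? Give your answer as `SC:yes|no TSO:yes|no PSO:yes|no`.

outcome vector order: (A.a,A.b,B.a,C.a)
under SC → 0010 0011 0100 0101 0110 0111 1010 1100 1110
under TSO → 0000 0001 0010 0011 0100 0101 0110 0111 1000 1010 1100 1110
under PSO → 0000 0001 0010 0011 0100 0101 0110 0111 1000 1010 1100 1110
target 0010 ∈ {SC,TSO,PSO}

SC:yes TSO:yes PSO:yes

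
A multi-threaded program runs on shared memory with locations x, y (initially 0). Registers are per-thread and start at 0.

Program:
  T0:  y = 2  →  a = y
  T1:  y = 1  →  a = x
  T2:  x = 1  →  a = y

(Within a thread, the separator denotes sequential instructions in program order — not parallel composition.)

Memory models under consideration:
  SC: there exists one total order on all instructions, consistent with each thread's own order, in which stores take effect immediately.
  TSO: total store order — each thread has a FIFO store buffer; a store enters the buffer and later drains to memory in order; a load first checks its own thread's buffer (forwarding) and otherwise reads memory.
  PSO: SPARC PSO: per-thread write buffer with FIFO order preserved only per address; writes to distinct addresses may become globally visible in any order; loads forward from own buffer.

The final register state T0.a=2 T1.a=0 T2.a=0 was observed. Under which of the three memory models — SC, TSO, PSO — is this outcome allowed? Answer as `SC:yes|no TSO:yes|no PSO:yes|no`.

SC:no TSO:yes PSO:yes

outcome vector order: (T0.a,T1.a,T2.a)
SC (9): (1,0,1), (1,1,0), (1,1,1), (1,1,2), (2,0,1), (2,0,2), (2,1,0), (2,1,1), (2,1,2)
TSO (12): (1,0,0), (1,0,1), (1,0,2), (1,1,0), (1,1,1), (1,1,2), (2,0,0), (2,0,1), (2,0,2), (2,1,0), (2,1,1), (2,1,2)
PSO (12): (1,0,0), (1,0,1), (1,0,2), (1,1,0), (1,1,1), (1,1,2), (2,0,0), (2,0,1), (2,0,2), (2,1,0), (2,1,1), (2,1,2)
target (2,0,0) ∈ {TSO,PSO}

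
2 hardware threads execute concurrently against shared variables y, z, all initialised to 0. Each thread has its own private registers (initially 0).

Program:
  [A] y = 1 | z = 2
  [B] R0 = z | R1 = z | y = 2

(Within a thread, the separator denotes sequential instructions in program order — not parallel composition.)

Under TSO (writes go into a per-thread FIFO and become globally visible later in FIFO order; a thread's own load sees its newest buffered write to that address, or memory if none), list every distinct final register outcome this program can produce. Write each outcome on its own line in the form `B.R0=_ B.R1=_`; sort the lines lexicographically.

B.R0=0 B.R1=0
B.R0=0 B.R1=2
B.R0=2 B.R1=2

outcome vector order: (B.R0,B.R1)
|TSO outcomes| = 3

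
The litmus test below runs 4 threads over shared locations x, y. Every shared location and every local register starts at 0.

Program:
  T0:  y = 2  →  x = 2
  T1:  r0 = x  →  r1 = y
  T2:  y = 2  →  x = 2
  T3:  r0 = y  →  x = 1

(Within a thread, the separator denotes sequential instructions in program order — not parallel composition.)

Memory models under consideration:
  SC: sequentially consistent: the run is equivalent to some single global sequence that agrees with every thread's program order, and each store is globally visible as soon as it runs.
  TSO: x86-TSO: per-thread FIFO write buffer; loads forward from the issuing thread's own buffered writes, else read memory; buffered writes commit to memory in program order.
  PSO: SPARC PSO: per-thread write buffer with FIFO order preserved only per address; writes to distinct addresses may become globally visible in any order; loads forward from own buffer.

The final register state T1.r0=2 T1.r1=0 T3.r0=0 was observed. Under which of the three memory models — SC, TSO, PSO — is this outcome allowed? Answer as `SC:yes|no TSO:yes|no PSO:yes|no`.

SC:no TSO:no PSO:yes

outcome vector order: (T1.r0,T1.r1,T3.r0)
under SC → 000 002 020 022 100 120 122 220 222
under TSO → 000 002 020 022 100 120 122 220 222
under PSO → 000 002 020 022 100 120 122 200 202 220 222
target 200 ∈ {PSO}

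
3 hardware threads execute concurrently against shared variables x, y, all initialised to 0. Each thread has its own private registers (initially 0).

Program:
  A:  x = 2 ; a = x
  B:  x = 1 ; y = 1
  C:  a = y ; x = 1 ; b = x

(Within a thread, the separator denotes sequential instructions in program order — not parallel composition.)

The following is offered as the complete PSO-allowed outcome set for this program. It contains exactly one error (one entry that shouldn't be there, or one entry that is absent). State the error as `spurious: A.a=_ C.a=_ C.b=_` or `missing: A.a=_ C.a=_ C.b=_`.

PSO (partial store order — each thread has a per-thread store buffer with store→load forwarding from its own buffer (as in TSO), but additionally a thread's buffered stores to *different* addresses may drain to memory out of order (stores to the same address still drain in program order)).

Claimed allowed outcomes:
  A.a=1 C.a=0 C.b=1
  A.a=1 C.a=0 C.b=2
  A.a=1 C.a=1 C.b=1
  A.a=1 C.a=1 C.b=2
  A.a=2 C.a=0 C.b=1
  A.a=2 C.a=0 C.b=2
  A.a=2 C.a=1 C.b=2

missing: A.a=2 C.a=1 C.b=1

outcome vector order: (A.a,C.a,C.b)
PSO (8): <1 0 1> <1 0 2> <1 1 1> <1 1 2> <2 0 1> <2 0 2> <2 1 1> <2 1 2>
PSO∖claimed = {<2 1 1>}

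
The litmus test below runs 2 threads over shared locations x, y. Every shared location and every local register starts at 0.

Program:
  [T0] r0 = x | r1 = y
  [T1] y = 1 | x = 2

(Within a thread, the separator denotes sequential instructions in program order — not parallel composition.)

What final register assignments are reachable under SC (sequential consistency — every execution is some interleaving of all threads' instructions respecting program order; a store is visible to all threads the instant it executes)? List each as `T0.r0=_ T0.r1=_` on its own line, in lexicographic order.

outcome vector order: (T0.r0,T0.r1)
|SC outcomes| = 3

T0.r0=0 T0.r1=0
T0.r0=0 T0.r1=1
T0.r0=2 T0.r1=1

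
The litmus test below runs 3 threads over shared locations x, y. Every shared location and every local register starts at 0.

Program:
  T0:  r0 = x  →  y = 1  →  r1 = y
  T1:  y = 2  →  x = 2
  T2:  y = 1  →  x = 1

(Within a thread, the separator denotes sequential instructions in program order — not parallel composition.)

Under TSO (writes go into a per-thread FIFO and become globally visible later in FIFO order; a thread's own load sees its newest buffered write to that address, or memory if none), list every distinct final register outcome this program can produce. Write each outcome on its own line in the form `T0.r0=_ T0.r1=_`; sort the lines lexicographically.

T0.r0=0 T0.r1=1
T0.r0=0 T0.r1=2
T0.r0=1 T0.r1=1
T0.r0=1 T0.r1=2
T0.r0=2 T0.r1=1

outcome vector order: (T0.r0,T0.r1)
|TSO outcomes| = 5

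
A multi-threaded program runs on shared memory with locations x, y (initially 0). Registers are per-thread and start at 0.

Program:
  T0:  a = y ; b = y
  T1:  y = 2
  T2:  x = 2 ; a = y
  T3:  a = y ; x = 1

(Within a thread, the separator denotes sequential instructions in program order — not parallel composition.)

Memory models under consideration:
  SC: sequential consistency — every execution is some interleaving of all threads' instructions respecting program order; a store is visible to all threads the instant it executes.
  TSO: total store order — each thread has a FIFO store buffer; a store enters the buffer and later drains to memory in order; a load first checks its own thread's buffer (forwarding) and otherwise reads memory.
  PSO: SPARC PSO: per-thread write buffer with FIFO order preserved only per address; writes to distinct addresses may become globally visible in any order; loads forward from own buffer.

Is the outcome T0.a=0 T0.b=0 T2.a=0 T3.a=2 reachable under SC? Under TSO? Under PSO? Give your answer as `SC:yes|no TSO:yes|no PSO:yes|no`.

SC:yes TSO:yes PSO:yes

outcome vector order: (T0.a,T0.b,T2.a,T3.a)
[SC] allowed = {0000 0002 0020 0022 0200 0202 0220 0222 2200 2202 2220 2222}
[TSO] allowed = {0000 0002 0020 0022 0200 0202 0220 0222 2200 2202 2220 2222}
[PSO] allowed = {0000 0002 0020 0022 0200 0202 0220 0222 2200 2202 2220 2222}
target 0002 ∈ {SC,TSO,PSO}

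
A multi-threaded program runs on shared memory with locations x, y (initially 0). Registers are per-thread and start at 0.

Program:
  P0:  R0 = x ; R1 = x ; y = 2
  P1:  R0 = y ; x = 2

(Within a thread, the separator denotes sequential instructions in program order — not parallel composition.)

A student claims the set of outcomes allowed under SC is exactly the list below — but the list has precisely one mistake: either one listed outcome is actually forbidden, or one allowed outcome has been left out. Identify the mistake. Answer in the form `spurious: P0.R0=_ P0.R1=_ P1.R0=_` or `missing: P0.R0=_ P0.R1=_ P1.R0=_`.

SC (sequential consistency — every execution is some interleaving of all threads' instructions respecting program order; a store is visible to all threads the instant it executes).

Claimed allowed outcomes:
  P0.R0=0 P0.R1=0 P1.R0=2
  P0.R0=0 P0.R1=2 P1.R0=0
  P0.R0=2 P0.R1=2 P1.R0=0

missing: P0.R0=0 P0.R1=0 P1.R0=0

outcome vector order: (P0.R0,P0.R1,P1.R0)
SC (4): (0,0,0); (0,0,2); (0,2,0); (2,2,0)
SC∖claimed = {(0,0,0)}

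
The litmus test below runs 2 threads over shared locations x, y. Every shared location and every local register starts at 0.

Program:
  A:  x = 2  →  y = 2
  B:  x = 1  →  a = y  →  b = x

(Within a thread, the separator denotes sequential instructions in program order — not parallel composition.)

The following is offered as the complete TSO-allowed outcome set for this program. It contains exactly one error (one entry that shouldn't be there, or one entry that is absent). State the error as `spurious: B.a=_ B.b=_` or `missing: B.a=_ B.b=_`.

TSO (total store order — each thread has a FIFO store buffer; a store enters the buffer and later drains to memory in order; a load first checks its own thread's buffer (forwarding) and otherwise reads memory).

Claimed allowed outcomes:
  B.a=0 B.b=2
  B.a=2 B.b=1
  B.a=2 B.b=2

outcome vector order: (B.a,B.b)
TSO: 4 outcomes — {0/1, 0/2, 2/1, 2/2}
TSO∖claimed = {0/1}

missing: B.a=0 B.b=1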